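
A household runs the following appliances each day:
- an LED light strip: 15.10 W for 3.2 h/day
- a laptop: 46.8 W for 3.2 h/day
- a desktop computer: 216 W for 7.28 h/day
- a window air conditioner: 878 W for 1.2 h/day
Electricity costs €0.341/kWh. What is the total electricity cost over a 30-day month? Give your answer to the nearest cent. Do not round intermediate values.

LED light strip: 15.10 W × 3.2 h × 30 d = 1,450 Wh = 1.45 kWh
laptop: 46.8 W × 3.2 h × 30 d = 4,493 Wh = 4.493 kWh
desktop computer: 216 W × 7.28 h × 30 d = 47,174 Wh = 47.17 kWh
window air conditioner: 878 W × 1.2 h × 30 d = 31,608 Wh = 31.61 kWh
Total energy = 1.45 + 4.493 + 47.17 + 31.61 = 84.72 kWh
Cost = 84.72 kWh × €0.341 = €28.89

€28.89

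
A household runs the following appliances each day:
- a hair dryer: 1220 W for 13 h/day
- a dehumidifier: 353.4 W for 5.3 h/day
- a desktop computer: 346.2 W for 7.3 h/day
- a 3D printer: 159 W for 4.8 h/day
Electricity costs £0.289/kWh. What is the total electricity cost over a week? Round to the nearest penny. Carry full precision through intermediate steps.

£42.53

hair dryer: 1220 W × 13 h × 7 d = 111,020 Wh = 111 kWh
dehumidifier: 353.4 W × 5.3 h × 7 d = 13,111 Wh = 13.11 kWh
desktop computer: 346.2 W × 7.3 h × 7 d = 17,691 Wh = 17.69 kWh
3D printer: 159 W × 4.8 h × 7 d = 5,342 Wh = 5.342 kWh
Total energy = 111 + 13.11 + 17.69 + 5.342 = 147.2 kWh
Cost = 147.2 kWh × £0.289 = £42.53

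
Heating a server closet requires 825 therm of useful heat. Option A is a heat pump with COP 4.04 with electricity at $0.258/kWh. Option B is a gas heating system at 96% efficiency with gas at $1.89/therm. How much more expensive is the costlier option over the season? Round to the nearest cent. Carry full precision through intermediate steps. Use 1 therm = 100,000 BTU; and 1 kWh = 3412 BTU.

Heat load = 825 therm × 100,000 = 82,500,000 BTU
Gas: input = 82,500,000 / 0.96 = 85,937,500 BTU = 859.4 therm → 859.4 × $1.89 = $1,624.22
Heat pump: 82,500,000 BTU / 3412 = 24,180 kWh heat; / 4.04 = 5,985 kWh in → × $0.258 = $1,544.13
Difference = |$1,624.22 − $1,544.13| = $80.09

$80.09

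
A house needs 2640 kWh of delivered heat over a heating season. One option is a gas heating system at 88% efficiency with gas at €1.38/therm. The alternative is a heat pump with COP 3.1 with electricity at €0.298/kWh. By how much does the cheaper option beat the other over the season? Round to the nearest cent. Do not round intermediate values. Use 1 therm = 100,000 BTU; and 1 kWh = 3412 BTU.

Heat load = 2640 kWh × 3412 = 9,007,680 BTU
Gas: input = 9,007,680 / 0.88 = 10,236,000 BTU = 102.4 therm → 102.4 × €1.38 = €141.26
Heat pump: 9,007,680 BTU / 3412 = 2,640 kWh heat; / 3.1 = 851.6 kWh in → × €0.298 = €253.78
Difference = |€141.26 − €253.78| = €112.52

€112.52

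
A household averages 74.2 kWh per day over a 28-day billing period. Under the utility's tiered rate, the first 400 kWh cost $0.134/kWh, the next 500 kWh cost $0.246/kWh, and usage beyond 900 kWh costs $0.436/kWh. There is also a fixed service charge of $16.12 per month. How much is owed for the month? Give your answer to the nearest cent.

Usage = 74.2 kWh/day × 28 days = 2077.6 kWh
First 400 kWh × $0.134 = $53.60
Next 500 kWh × $0.246 = $123.00
Remaining 1177.6 kWh × $0.436 = $513.43
Energy charge = $690.03; + service $16.12 = $706.15

$706.15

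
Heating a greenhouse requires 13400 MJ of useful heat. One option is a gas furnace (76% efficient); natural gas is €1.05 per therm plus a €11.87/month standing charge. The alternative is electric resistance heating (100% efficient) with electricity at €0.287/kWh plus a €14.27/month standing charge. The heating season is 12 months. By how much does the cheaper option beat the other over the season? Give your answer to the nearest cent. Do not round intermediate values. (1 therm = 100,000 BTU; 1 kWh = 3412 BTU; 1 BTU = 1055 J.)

€921.70

Heat load = 13400 MJ = 13,400,000,000 J / 1055 = 12,701,422 BTU
Gas: input = 12,701,422 / 0.76 = 16,712,397 BTU = 167.1 therm → 167.1 × €1.05 = €175.48; + 12 × €11.87 standing = €317.92
Electric: 12,701,422 BTU / 3412 = 3,723 kWh → × €0.287 = €1,068.38; + 12 × €14.27 standing = €1,239.62
Difference = |€317.92 − €1,239.62| = €921.70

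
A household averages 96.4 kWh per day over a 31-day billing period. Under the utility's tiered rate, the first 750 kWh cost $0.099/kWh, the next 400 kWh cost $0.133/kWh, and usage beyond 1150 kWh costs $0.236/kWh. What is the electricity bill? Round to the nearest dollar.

$561

Usage = 96.4 kWh/day × 31 days = 2988.4 kWh
First 750 kWh × $0.099 = $74.25
Next 400 kWh × $0.133 = $53.20
Remaining 1838.4 kWh × $0.236 = $433.86
Total = $561.31 ≈ $561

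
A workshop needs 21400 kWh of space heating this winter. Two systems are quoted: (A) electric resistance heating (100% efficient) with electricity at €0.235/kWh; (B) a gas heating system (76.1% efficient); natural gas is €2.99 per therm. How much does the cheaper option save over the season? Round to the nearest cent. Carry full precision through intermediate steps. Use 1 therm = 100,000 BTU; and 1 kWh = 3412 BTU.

Heat load = 21400 kWh × 3412 = 73,016,800 BTU
Gas: input = 73,016,800 / 0.761 = 95,948,489 BTU = 959.5 therm → 959.5 × €2.99 = €2,868.86
Electric: 73,016,800 BTU / 3412 = 21,400 kWh → × €0.235 = €5,029.00
Difference = |€2,868.86 − €5,029.00| = €2,160.14

€2160.14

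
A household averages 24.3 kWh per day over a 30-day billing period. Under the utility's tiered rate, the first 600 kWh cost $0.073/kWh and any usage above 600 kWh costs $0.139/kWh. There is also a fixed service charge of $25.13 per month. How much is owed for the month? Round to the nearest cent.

Usage = 24.3 kWh/day × 30 days = 729 kWh
First 600 kWh × $0.073 = $43.80
Remaining 129 kWh × $0.139 = $17.93
Energy charge = $61.73; + service $25.13 = $86.86

$86.86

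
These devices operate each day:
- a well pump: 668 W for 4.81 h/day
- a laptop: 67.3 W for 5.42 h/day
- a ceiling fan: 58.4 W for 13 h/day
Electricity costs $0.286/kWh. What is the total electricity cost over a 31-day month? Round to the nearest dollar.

well pump: 668 W × 4.81 h × 31 d = 99,605 Wh = 99.61 kWh
laptop: 67.3 W × 5.42 h × 31 d = 11,308 Wh = 11.31 kWh
ceiling fan: 58.4 W × 13 h × 31 d = 23,535 Wh = 23.54 kWh
Total energy = 99.61 + 11.31 + 23.54 = 134.4 kWh
Cost = 134.4 kWh × $0.286 = $38.45 ≈ $38

$38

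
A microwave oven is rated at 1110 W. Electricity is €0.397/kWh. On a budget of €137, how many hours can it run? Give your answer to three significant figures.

Energy budget = €137 / €0.397 per kWh = 345.1 kWh = 345,088 Wh
Runtime = 345,088 Wh / 1110 W = 310.9 h

311 h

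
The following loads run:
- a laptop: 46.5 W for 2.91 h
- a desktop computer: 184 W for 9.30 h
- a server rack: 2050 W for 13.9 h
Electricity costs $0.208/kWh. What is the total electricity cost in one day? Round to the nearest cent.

$6.31

laptop: 46.5 W × 2.91 h = 135 Wh = 0.1353 kWh
desktop computer: 184 W × 9.30 h = 1,711 Wh = 1.711 kWh
server rack: 2050 W × 13.9 h = 28,495 Wh = 28.5 kWh
Total energy = 0.1353 + 1.711 + 28.5 = 30.34 kWh
Cost = 30.34 kWh × $0.208 = $6.31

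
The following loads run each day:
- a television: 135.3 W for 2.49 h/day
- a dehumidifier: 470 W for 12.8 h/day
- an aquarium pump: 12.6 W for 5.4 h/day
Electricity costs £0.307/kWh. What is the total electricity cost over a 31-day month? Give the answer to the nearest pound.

television: 135.3 W × 2.49 h × 31 d = 10,444 Wh = 10.44 kWh
dehumidifier: 470 W × 12.8 h × 31 d = 186,496 Wh = 186.5 kWh
aquarium pump: 12.6 W × 5.4 h × 31 d = 2,109 Wh = 2.109 kWh
Total energy = 10.44 + 186.5 + 2.109 = 199 kWh
Cost = 199 kWh × £0.307 = £61.11 ≈ £61

£61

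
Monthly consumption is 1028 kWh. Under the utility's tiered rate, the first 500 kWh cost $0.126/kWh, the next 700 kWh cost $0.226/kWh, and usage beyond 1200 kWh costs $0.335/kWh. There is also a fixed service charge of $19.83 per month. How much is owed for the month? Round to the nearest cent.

$202.16

First 500 kWh × $0.126 = $63.00
Next 528 kWh × $0.226 = $119.33
Remaining tier: 0 kWh (not reached)
Energy charge = $182.33; + service $19.83 = $202.16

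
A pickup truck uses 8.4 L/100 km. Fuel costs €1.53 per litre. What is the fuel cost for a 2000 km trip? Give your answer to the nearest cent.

€257.04

Fuel = 8.4 L/100 km × 2000 km / 100 = 168 L
Cost = 168 L × €1.53/L = €257.04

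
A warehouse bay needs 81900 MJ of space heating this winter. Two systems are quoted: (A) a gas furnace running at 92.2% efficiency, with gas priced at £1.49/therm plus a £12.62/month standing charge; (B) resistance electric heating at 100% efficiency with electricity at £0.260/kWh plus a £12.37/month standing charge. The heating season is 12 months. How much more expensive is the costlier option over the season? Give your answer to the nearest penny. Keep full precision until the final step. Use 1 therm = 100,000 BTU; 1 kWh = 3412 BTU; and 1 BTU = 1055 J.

Heat load = 81900 MJ = 81,900,000,000 J / 1055 = 77,630,332 BTU
Gas: input = 77,630,332 / 0.922 = 84,197,757 BTU = 842 therm → 842 × £1.49 = £1,254.55; + 12 × £12.62 standing = £1,405.99
Electric: 77,630,332 BTU / 3412 = 22,750 kWh → × £0.260 = £5,915.56; + 12 × £12.37 standing = £6,064.00
Difference = |£1,405.99 − £6,064.00| = £4,658.01

£4658.01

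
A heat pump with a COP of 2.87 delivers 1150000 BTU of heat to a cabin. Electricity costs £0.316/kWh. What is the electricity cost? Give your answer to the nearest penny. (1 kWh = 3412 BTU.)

Heat delivered = 1,150,000 BTU / 3412 = 337 kWh
Electrical input = 337 kWh / 2.87 = 117.4 kWh
Cost = 117.4 × £0.316/kWh = £37.11

£37.11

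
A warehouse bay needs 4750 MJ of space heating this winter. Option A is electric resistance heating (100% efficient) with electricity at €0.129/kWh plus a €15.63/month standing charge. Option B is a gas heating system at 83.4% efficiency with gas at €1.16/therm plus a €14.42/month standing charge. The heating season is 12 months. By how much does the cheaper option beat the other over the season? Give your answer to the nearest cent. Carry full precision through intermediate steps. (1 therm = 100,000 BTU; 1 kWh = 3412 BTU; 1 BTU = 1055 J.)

€122.12

Heat load = 4750 MJ = 4,750,000,000 J / 1055 = 4,502,370 BTU
Gas: input = 4,502,370 / 0.834 = 5,398,525 BTU = 53.99 therm → 53.99 × €1.16 = €62.62; + 12 × €14.42 standing = €235.66
Electric: 4,502,370 BTU / 3412 = 1,320 kWh → × €0.129 = €170.22; + 12 × €15.63 standing = €357.78
Difference = |€235.66 − €357.78| = €122.12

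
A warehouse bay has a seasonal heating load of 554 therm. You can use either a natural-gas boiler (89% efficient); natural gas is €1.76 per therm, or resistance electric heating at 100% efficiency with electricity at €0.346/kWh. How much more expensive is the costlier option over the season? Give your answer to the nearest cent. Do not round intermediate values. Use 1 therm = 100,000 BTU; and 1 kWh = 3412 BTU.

Heat load = 554 therm × 100,000 = 55,400,000 BTU
Gas: input = 55,400,000 / 0.89 = 62,247,191 BTU = 622.5 therm → 622.5 × €1.76 = €1,095.55
Electric: 55,400,000 BTU / 3412 = 16,240 kWh → × €0.346 = €5,617.94
Difference = |€1,095.55 − €5,617.94| = €4,522.39

€4522.39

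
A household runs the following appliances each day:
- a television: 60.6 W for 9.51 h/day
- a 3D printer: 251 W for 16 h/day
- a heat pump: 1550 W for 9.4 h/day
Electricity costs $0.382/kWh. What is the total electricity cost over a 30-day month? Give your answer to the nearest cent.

television: 60.6 W × 9.51 h × 30 d = 17,289 Wh = 17.29 kWh
3D printer: 251 W × 16 h × 30 d = 120,480 Wh = 120.5 kWh
heat pump: 1550 W × 9.4 h × 30 d = 437,100 Wh = 437.1 kWh
Total energy = 17.29 + 120.5 + 437.1 = 574.9 kWh
Cost = 574.9 kWh × $0.382 = $219.60

$219.60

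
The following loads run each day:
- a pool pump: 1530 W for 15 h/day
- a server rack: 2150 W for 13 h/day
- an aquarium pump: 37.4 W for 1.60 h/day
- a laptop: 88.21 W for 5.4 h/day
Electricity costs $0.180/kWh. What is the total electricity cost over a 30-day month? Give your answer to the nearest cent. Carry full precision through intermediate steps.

pool pump: 1530 W × 15 h × 30 d = 688,500 Wh = 688.5 kWh
server rack: 2150 W × 13 h × 30 d = 838,500 Wh = 838.5 kWh
aquarium pump: 37.4 W × 1.60 h × 30 d = 1,795 Wh = 1.795 kWh
laptop: 88.21 W × 5.4 h × 30 d = 14,290 Wh = 14.29 kWh
Total energy = 688.5 + 838.5 + 1.795 + 14.29 = 1,543 kWh
Cost = 1,543 kWh × $0.180 = $277.76

$277.76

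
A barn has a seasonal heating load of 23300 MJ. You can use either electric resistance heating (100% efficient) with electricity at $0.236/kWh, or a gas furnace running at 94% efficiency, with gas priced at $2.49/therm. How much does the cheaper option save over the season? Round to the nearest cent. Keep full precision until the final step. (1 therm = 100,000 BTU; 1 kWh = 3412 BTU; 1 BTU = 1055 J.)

Heat load = 23300 MJ = 23,300,000,000 J / 1055 = 22,085,308 BTU
Gas: input = 22,085,308 / 0.94 = 23,495,009 BTU = 235 therm → 235 × $2.49 = $585.03
Electric: 22,085,308 BTU / 3412 = 6,473 kWh → × $0.236 = $1,527.59
Difference = |$585.03 − $1,527.59| = $942.56

$942.56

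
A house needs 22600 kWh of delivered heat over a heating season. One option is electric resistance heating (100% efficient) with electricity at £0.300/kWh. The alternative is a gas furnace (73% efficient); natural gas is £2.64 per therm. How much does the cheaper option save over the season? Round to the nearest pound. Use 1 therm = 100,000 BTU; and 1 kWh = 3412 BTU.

Heat load = 22600 kWh × 3412 = 77,111,200 BTU
Gas: input = 77,111,200 / 0.73 = 105,631,781 BTU = 1,056 therm → 1,056 × £2.64 = £2,788.68
Electric: 77,111,200 BTU / 3412 = 22,600 kWh → × £0.300 = £6,780.00
Difference = |£2,788.68 − £6,780.00| = £3,991.32 ≈ £3991

£3991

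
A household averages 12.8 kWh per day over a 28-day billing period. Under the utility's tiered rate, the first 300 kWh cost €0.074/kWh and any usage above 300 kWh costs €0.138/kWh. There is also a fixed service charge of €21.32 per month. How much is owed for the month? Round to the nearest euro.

Usage = 12.8 kWh/day × 28 days = 358.4 kWh
First 300 kWh × €0.074 = €22.20
Remaining 58.4 kWh × €0.138 = €8.06
Energy charge = €30.26; + service €21.32 = €51.58 ≈ €52

€52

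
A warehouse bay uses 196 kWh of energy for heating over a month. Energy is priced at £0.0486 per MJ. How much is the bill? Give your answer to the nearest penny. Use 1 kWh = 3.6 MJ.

£34.29

196 kWh × (3.6 MJ/kWh) = 705.6 MJ
Cost = 705.6 MJ × £0.0486/MJ = £34.29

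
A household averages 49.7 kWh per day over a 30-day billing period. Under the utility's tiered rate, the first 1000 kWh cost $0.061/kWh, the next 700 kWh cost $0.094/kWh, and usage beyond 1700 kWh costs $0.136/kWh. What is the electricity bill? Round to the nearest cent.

Usage = 49.7 kWh/day × 30 days = 1491 kWh
First 1000 kWh × $0.061 = $61.00
Next 491 kWh × $0.094 = $46.15
Remaining tier: 0 kWh (not reached)
Total = $107.15

$107.15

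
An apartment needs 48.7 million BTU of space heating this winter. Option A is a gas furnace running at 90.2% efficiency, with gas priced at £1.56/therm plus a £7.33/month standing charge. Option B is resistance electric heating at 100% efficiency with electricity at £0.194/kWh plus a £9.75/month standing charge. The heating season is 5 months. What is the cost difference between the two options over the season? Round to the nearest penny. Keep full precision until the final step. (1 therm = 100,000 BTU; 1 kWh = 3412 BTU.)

Heat load = 48.7 × 10⁶ BTU = 48,700,000 BTU
Gas: input = 48,700,000 / 0.902 = 53,991,131 BTU = 539.9 therm → 539.9 × £1.56 = £842.26; + 5 × £7.33 standing = £878.91
Electric: 48,700,000 BTU / 3412 = 14,270 kWh → × £0.194 = £2,768.99; + 5 × £9.75 standing = £2,817.74
Difference = |£878.91 − £2,817.74| = £1,938.83

£1938.83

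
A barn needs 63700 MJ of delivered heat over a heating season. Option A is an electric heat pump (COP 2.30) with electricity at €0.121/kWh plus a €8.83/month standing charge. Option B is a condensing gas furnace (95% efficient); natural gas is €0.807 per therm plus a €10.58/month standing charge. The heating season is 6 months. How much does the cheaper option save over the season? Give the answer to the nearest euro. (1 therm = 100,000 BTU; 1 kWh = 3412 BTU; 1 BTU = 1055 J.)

€408

Heat load = 63700 MJ = 63,700,000,000 J / 1055 = 60,379,147 BTU
Gas: input = 60,379,147 / 0.95 = 63,556,997 BTU = 635.6 therm → 635.6 × €0.807 = €512.90; + 6 × €10.58 standing = €576.38
Heat pump: 60,379,147 BTU / 3412 = 17,700 kWh heat; / 2.30 = 7,694 kWh in → × €0.121 = €930.97; + 6 × €8.83 standing = €983.95
Difference = |€576.38 − €983.95| = €407.56 ≈ €408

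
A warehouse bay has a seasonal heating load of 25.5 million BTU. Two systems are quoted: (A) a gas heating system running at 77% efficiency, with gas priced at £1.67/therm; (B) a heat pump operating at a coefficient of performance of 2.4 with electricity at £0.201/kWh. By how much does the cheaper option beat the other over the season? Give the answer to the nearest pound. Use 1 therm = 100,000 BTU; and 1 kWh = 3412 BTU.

£73

Heat load = 25.5 × 10⁶ BTU = 25,500,000 BTU
Gas: input = 25,500,000 / 0.770 = 33,116,883 BTU = 331.2 therm → 331.2 × £1.67 = £553.05
Heat pump: 25,500,000 BTU / 3412 = 7,474 kWh heat; / 2.4 = 3,114 kWh in → × £0.201 = £625.92
Difference = |£553.05 − £625.92| = £72.86 ≈ £73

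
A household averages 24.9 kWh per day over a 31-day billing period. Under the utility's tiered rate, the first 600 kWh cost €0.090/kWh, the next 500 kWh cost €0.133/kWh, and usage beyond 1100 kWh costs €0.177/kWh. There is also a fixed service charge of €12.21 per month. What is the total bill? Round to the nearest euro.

Usage = 24.9 kWh/day × 31 days = 771.9 kWh
First 600 kWh × €0.090 = €54.00
Next 171.9 kWh × €0.133 = €22.86
Remaining tier: 0 kWh (not reached)
Energy charge = €76.86; + service €12.21 = €89.07 ≈ €89

€89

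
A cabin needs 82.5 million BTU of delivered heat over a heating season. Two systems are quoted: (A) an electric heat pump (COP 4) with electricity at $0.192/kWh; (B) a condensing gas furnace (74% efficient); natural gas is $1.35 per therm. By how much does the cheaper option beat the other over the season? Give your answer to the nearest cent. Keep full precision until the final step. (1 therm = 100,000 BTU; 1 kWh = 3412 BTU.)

Heat load = 82.5 × 10⁶ BTU = 82,500,000 BTU
Gas: input = 82,500,000 / 0.74 = 111,486,486 BTU = 1,115 therm → 1,115 × $1.35 = $1,505.07
Heat pump: 82,500,000 BTU / 3412 = 24,180 kWh heat; / 4 = 6,045 kWh in → × $0.192 = $1,160.61
Difference = |$1,505.07 − $1,160.61| = $344.46

$344.46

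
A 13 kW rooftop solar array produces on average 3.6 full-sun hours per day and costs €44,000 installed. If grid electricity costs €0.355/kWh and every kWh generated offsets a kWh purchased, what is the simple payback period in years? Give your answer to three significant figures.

Daily generation = 13 kW × 3.6 h = 46.8 kWh
Annual generation = 46.8 × 365 = 17082 kWh
Annual savings = 17082 × €0.355 = €6,064.11
Payback = €44,000 / €6,064.11 = 7.26 years

7.26 years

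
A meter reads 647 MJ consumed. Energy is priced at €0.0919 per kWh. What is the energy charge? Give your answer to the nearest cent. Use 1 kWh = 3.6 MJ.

647 MJ × (0.27778 kWh/MJ) = 179.7 kWh
Cost = 179.7 kWh × €0.0919/kWh = €16.52

€16.52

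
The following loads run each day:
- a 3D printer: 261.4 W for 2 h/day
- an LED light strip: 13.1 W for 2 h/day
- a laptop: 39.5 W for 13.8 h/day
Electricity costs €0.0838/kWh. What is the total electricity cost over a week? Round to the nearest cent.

3D printer: 261.4 W × 2 h × 7 d = 3,660 Wh = 3.66 kWh
LED light strip: 13.1 W × 2 h × 7 d = 183 Wh = 0.1834 kWh
laptop: 39.5 W × 13.8 h × 7 d = 3,816 Wh = 3.816 kWh
Total energy = 3.66 + 0.1834 + 3.816 = 7.659 kWh
Cost = 7.659 kWh × €0.0838 = €0.64

€0.64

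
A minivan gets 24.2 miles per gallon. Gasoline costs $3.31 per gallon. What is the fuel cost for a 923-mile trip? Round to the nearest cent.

Fuel = 923 mi / 24.2 mpg = 38.14 gal
Cost = 38.14 gal × $3.31/gal = $126.25

$126.25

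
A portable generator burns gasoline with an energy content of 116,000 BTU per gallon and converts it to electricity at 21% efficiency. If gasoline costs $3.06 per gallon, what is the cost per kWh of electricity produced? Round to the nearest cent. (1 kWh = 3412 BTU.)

Electrical output per gallon = 116,000 BTU × 0.21 / 3412 BTU/kWh = 7.14 kWh
Cost per kWh = $3.06 / 7.14 kWh = $0.429

$0.43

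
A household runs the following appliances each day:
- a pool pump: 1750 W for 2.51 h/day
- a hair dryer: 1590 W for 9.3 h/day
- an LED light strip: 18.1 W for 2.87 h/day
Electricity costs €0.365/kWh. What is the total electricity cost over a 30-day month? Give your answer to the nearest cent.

pool pump: 1750 W × 2.51 h × 30 d = 131,775 Wh = 131.8 kWh
hair dryer: 1590 W × 9.3 h × 30 d = 443,610 Wh = 443.6 kWh
LED light strip: 18.1 W × 2.87 h × 30 d = 1,558 Wh = 1.558 kWh
Total energy = 131.8 + 443.6 + 1.558 = 576.9 kWh
Cost = 576.9 kWh × €0.365 = €210.58

€210.58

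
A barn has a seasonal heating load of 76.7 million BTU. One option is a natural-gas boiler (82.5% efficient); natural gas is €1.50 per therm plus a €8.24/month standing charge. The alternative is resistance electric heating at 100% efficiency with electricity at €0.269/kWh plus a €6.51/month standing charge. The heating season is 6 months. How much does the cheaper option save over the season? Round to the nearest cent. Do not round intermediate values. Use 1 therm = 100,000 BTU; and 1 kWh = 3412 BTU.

Heat load = 76.7 × 10⁶ BTU = 76,700,000 BTU
Gas: input = 76,700,000 / 0.825 = 92,969,697 BTU = 929.7 therm → 929.7 × €1.50 = €1,394.55; + 6 × €8.24 standing = €1,443.99
Electric: 76,700,000 BTU / 3412 = 22,480 kWh → × €0.269 = €6,046.98; + 6 × €6.51 standing = €6,086.04
Difference = |€1,443.99 − €6,086.04| = €4,642.06

€4642.06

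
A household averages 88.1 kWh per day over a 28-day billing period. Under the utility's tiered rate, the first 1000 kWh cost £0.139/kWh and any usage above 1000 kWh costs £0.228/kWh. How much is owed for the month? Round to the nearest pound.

Usage = 88.1 kWh/day × 28 days = 2466.8 kWh
First 1000 kWh × £0.139 = £139.00
Remaining 1466.8 kWh × £0.228 = £334.43
Total = £473.43 ≈ £473

£473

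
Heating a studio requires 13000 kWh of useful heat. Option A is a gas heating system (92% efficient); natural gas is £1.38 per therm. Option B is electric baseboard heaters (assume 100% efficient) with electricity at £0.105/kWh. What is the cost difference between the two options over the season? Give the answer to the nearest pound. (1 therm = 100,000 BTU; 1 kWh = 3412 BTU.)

£700

Heat load = 13000 kWh × 3412 = 44,356,000 BTU
Gas: input = 44,356,000 / 0.92 = 48,213,043 BTU = 482.1 therm → 482.1 × £1.38 = £665.34
Electric: 44,356,000 BTU / 3412 = 13,000 kWh → × £0.105 = £1,365.00
Difference = |£665.34 − £1,365.00| = £699.66 ≈ £700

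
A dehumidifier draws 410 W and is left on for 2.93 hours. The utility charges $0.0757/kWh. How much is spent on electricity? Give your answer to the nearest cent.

Energy = 410 W × 2.93 h = 1,201 Wh = 1.201 kWh
Cost = 1.201 kWh × $0.0757/kWh = $0.09

$0.09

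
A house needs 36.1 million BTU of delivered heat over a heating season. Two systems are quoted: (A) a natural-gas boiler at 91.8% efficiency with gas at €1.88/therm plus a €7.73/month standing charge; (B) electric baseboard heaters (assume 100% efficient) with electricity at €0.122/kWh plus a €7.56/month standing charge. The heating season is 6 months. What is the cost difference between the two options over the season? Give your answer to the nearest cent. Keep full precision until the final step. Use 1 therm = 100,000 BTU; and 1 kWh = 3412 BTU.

€550.47

Heat load = 36.1 × 10⁶ BTU = 36,100,000 BTU
Gas: input = 36,100,000 / 0.918 = 39,324,619 BTU = 393.2 therm → 393.2 × €1.88 = €739.30; + 6 × €7.73 standing = €785.68
Electric: 36,100,000 BTU / 3412 = 10,580 kWh → × €0.122 = €1,290.80; + 6 × €7.56 standing = €1,336.16
Difference = |€785.68 − €1,336.16| = €550.47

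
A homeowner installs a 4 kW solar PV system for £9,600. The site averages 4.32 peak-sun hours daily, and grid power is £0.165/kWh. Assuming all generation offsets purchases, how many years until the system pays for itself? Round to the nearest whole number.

9 years

Daily generation = 4 kW × 4.32 h = 17.28 kWh
Annual generation = 17.28 × 365 = 6307.2 kWh
Annual savings = 6307.2 × £0.165 = £1,040.69
Payback = £9,600 / £1,040.69 = 9.22 years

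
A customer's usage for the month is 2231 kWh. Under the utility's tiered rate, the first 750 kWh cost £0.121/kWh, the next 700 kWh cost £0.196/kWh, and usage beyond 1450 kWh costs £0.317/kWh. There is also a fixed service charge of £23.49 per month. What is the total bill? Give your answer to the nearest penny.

First 750 kWh × £0.121 = £90.75
Next 700 kWh × £0.196 = £137.20
Remaining 781 kWh × £0.317 = £247.58
Energy charge = £475.53; + service £23.49 = £499.02

£499.02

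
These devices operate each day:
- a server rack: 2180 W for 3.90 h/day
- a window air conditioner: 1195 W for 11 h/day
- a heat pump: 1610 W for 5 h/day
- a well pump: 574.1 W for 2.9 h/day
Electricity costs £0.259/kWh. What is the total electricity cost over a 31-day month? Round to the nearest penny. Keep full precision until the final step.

£251.80

server rack: 2180 W × 3.90 h × 31 d = 263,562 Wh = 263.6 kWh
window air conditioner: 1195 W × 11 h × 31 d = 407,495 Wh = 407.5 kWh
heat pump: 1610 W × 5 h × 31 d = 249,550 Wh = 249.6 kWh
well pump: 574.1 W × 2.9 h × 31 d = 51,612 Wh = 51.61 kWh
Total energy = 263.6 + 407.5 + 249.6 + 51.61 = 972.2 kWh
Cost = 972.2 kWh × £0.259 = £251.80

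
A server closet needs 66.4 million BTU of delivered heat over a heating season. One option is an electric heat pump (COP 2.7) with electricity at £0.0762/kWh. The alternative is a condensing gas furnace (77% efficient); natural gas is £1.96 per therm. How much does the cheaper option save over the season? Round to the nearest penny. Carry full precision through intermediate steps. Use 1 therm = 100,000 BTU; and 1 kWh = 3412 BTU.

£1140.96

Heat load = 66.4 × 10⁶ BTU = 66,400,000 BTU
Gas: input = 66,400,000 / 0.77 = 86,233,766 BTU = 862.3 therm → 862.3 × £1.96 = £1,690.18
Heat pump: 66,400,000 BTU / 3412 = 19,460 kWh heat; / 2.7 = 7,208 kWh in → × £0.0762 = £549.22
Difference = |£1,690.18 − £549.22| = £1,140.96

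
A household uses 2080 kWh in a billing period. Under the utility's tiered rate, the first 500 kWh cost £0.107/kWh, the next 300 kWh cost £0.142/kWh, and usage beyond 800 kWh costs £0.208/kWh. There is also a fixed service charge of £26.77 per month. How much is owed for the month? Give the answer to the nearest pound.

First 500 kWh × £0.107 = £53.50
Next 300 kWh × £0.142 = £42.60
Remaining 1280 kWh × £0.208 = £266.24
Energy charge = £362.34; + service £26.77 = £389.11 ≈ £389

£389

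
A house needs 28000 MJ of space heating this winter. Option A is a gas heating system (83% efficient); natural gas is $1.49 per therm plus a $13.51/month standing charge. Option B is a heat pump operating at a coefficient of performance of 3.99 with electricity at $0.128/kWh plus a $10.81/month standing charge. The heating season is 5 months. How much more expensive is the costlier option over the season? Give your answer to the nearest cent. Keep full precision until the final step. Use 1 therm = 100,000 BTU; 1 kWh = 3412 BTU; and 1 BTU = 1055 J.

$240.41

Heat load = 28000 MJ = 28,000,000,000 J / 1055 = 26,540,284 BTU
Gas: input = 26,540,284 / 0.83 = 31,976,246 BTU = 319.8 therm → 319.8 × $1.49 = $476.45; + 5 × $13.51 standing = $544.00
Heat pump: 26,540,284 BTU / 3412 = 7,779 kWh heat; / 3.99 = 1,950 kWh in → × $0.128 = $249.54; + 5 × $10.81 standing = $303.59
Difference = |$544.00 − $303.59| = $240.41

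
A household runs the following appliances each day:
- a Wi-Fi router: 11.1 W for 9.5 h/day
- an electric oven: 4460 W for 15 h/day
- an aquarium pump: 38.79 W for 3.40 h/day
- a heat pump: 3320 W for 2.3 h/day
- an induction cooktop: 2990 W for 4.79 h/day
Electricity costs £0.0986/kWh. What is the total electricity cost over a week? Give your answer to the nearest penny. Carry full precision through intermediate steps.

£61.49

Wi-Fi router: 11.1 W × 9.5 h × 7 d = 738 Wh = 0.7381 kWh
electric oven: 4460 W × 15 h × 7 d = 468,300 Wh = 468.3 kWh
aquarium pump: 38.79 W × 3.40 h × 7 d = 923 Wh = 0.9232 kWh
heat pump: 3320 W × 2.3 h × 7 d = 53,452 Wh = 53.45 kWh
induction cooktop: 2990 W × 4.79 h × 7 d = 100,255 Wh = 100.3 kWh
Total energy = 0.7381 + 468.3 + 0.9232 + 53.45 + 100.3 = 623.7 kWh
Cost = 623.7 kWh × £0.0986 = £61.49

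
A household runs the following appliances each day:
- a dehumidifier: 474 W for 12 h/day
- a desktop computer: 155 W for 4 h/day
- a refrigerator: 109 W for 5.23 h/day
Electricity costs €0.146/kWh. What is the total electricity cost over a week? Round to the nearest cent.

dehumidifier: 474 W × 12 h × 7 d = 39,816 Wh = 39.82 kWh
desktop computer: 155 W × 4 h × 7 d = 4,340 Wh = 4.34 kWh
refrigerator: 109 W × 5.23 h × 7 d = 3,990 Wh = 3.99 kWh
Total energy = 39.82 + 4.34 + 3.99 = 48.15 kWh
Cost = 48.15 kWh × €0.146 = €7.03

€7.03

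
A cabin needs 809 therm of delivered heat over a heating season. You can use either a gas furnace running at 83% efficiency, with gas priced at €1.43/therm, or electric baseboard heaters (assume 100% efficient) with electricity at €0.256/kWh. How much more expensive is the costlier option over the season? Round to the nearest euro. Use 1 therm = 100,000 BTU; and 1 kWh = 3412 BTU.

Heat load = 809 therm × 100,000 = 80,900,000 BTU
Gas: input = 80,900,000 / 0.83 = 97,469,880 BTU = 974.7 therm → 974.7 × €1.43 = €1,393.82
Electric: 80,900,000 BTU / 3412 = 23,710 kWh → × €0.256 = €6,069.87
Difference = |€1,393.82 − €6,069.87| = €4,676.05 ≈ €4676

€4676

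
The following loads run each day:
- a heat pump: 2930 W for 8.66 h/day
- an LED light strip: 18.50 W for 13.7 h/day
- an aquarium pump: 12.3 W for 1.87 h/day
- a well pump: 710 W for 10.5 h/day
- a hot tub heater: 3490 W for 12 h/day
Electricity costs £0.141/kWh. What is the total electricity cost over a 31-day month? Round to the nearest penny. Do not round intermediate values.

heat pump: 2930 W × 8.66 h × 31 d = 786,588 Wh = 786.6 kWh
LED light strip: 18.50 W × 13.7 h × 31 d = 7,857 Wh = 7.857 kWh
aquarium pump: 12.3 W × 1.87 h × 31 d = 713 Wh = 0.713 kWh
well pump: 710 W × 10.5 h × 31 d = 231,105 Wh = 231.1 kWh
hot tub heater: 3490 W × 12 h × 31 d = 1,298,280 Wh = 1,298 kWh
Total energy = 786.6 + 7.857 + 0.713 + 231.1 + 1,298 = 2,325 kWh
Cost = 2,325 kWh × £0.141 = £327.76

£327.76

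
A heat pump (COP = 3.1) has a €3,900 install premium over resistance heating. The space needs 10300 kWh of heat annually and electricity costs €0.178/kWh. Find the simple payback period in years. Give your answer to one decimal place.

3.1 years

Resistance: 10300 kWh × €0.178 = €1,833.40/yr
Heat pump: 10300 / 3.1 = 3323 kWh in → × €0.178 = €591.42/yr
Annual savings = €1,241.98
Payback = €3,900 / €1,241.98 = 3.14 years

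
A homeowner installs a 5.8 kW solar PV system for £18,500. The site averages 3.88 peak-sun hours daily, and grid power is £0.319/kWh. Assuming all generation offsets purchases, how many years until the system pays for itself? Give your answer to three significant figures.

Daily generation = 5.8 kW × 3.88 h = 22.5 kWh
Annual generation = 22.5 × 365 = 8214 kWh
Annual savings = 8214 × £0.319 = £2,620.25
Payback = £18,500 / £2,620.25 = 7.06 years

7.06 years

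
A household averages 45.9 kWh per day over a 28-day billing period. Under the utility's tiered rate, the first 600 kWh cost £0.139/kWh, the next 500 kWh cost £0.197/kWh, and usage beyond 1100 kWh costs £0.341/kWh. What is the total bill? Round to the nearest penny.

£245.05

Usage = 45.9 kWh/day × 28 days = 1285.2 kWh
First 600 kWh × £0.139 = £83.40
Next 500 kWh × £0.197 = £98.50
Remaining 185.2 kWh × £0.341 = £63.15
Total = £245.05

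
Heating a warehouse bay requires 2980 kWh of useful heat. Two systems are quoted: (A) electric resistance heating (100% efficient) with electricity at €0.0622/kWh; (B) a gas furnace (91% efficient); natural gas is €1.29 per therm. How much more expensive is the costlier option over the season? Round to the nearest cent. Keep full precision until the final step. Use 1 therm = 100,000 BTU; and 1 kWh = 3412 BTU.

€41.22

Heat load = 2980 kWh × 3412 = 10,167,760 BTU
Gas: input = 10,167,760 / 0.91 = 11,173,363 BTU = 111.7 therm → 111.7 × €1.29 = €144.14
Electric: 10,167,760 BTU / 3412 = 2,980 kWh → × €0.0622 = €185.36
Difference = |€144.14 − €185.36| = €41.22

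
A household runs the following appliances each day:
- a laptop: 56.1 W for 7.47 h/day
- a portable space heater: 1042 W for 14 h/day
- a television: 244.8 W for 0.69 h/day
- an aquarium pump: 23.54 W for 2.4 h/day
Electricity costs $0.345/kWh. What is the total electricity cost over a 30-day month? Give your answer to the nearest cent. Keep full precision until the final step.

laptop: 56.1 W × 7.47 h × 30 d = 12,572 Wh = 12.57 kWh
portable space heater: 1042 W × 14 h × 30 d = 437,640 Wh = 437.6 kWh
television: 244.8 W × 0.69 h × 30 d = 5,067 Wh = 5.067 kWh
aquarium pump: 23.54 W × 2.4 h × 30 d = 1,695 Wh = 1.695 kWh
Total energy = 12.57 + 437.6 + 5.067 + 1.695 = 457 kWh
Cost = 457 kWh × $0.345 = $157.66

$157.66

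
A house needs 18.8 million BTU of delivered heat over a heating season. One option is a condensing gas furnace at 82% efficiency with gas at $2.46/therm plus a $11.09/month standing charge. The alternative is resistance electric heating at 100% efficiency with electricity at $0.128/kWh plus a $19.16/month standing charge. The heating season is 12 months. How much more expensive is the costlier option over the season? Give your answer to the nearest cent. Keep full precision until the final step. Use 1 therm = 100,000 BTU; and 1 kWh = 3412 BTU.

Heat load = 18.8 × 10⁶ BTU = 18,800,000 BTU
Gas: input = 18,800,000 / 0.82 = 22,926,829 BTU = 229.3 therm → 229.3 × $2.46 = $564.00; + 12 × $11.09 standing = $697.08
Electric: 18,800,000 BTU / 3412 = 5,510 kWh → × $0.128 = $705.28; + 12 × $19.16 standing = $935.20
Difference = |$697.08 − $935.20| = $238.12

$238.12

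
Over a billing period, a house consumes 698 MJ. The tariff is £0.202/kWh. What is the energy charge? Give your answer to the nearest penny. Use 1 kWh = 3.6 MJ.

698 MJ × (0.27778 kWh/MJ) = 193.9 kWh
Cost = 193.9 kWh × £0.202/kWh = £39.17

£39.17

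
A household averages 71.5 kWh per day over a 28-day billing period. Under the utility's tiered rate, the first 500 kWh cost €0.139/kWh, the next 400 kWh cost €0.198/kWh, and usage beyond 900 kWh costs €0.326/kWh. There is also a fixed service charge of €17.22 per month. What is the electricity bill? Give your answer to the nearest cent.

€525.17

Usage = 71.5 kWh/day × 28 days = 2002 kWh
First 500 kWh × €0.139 = €69.50
Next 400 kWh × €0.198 = €79.20
Remaining 1102 kWh × €0.326 = €359.25
Energy charge = €507.95; + service €17.22 = €525.17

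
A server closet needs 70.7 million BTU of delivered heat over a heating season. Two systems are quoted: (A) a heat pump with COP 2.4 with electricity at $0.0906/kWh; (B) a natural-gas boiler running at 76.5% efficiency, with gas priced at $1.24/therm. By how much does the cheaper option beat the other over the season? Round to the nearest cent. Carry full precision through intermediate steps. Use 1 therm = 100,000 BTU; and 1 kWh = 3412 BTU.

Heat load = 70.7 × 10⁶ BTU = 70,700,000 BTU
Gas: input = 70,700,000 / 0.765 = 92,418,301 BTU = 924.2 therm → 924.2 × $1.24 = $1,145.99
Heat pump: 70,700,000 BTU / 3412 = 20,720 kWh heat; / 2.4 = 8,634 kWh in → × $0.0906 = $782.22
Difference = |$1,145.99 − $782.22| = $363.77

$363.77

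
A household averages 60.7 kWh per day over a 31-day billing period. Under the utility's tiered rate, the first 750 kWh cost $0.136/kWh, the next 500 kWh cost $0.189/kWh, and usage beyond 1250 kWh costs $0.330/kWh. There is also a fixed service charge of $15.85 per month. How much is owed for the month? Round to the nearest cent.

$420.81

Usage = 60.7 kWh/day × 31 days = 1881.7 kWh
First 750 kWh × $0.136 = $102.00
Next 500 kWh × $0.189 = $94.50
Remaining 631.7 kWh × $0.330 = $208.46
Energy charge = $404.96; + service $15.85 = $420.81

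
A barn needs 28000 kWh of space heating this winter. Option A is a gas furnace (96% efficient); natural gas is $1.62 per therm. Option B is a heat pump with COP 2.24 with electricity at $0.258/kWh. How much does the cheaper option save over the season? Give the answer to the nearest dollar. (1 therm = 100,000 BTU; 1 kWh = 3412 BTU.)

Heat load = 28000 kWh × 3412 = 95,536,000 BTU
Gas: input = 95,536,000 / 0.960 = 99,516,667 BTU = 995.2 therm → 995.2 × $1.62 = $1,612.17
Heat pump: 95,536,000 BTU / 3412 = 28,000 kWh heat; / 2.24 = 12,500 kWh in → × $0.258 = $3,225.00
Difference = |$1,612.17 − $3,225.00| = $1,612.83 ≈ $1613

$1613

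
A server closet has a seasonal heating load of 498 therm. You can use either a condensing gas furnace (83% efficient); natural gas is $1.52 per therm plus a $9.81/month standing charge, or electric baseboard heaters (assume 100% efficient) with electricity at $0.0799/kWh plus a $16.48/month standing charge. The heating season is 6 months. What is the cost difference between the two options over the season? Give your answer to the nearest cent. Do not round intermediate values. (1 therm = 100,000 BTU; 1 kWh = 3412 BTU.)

Heat load = 498 therm × 100,000 = 49,800,000 BTU
Gas: input = 49,800,000 / 0.83 = 60,000,000 BTU = 600 therm → 600 × $1.52 = $912.00; + 6 × $9.81 standing = $970.86
Electric: 49,800,000 BTU / 3412 = 14,600 kWh → × $0.0799 = $1,166.18; + 6 × $16.48 standing = $1,265.06
Difference = |$970.86 − $1,265.06| = $294.20

$294.20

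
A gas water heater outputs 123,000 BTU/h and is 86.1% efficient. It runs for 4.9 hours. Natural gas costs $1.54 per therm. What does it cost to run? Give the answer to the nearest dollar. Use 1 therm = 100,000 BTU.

$11

Heat delivered = 123,000 BTU/h × 4.9 h = 602,700 BTU
Gas input = 602,700 / 0.861 = 700,000 BTU
= 700,000 / 100,000 = 7 therm
Cost = 7 × $1.54/therm = $10.78 ≈ $11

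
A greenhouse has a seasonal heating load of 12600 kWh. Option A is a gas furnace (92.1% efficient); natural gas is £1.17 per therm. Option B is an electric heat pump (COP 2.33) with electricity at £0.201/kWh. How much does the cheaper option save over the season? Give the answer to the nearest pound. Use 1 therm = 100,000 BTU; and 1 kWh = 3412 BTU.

£541

Heat load = 12600 kWh × 3412 = 42,991,200 BTU
Gas: input = 42,991,200 / 0.921 = 46,678,827 BTU = 466.8 therm → 466.8 × £1.17 = £546.14
Heat pump: 42,991,200 BTU / 3412 = 12,600 kWh heat; / 2.33 = 5,408 kWh in → × £0.201 = £1,086.95
Difference = |£546.14 − £1,086.95| = £540.81 ≈ £541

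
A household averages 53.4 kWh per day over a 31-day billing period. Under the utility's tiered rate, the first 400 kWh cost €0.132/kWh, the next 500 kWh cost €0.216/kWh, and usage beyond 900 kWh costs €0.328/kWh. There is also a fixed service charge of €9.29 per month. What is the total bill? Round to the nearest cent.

€417.86

Usage = 53.4 kWh/day × 31 days = 1655.4 kWh
First 400 kWh × €0.132 = €52.80
Next 500 kWh × €0.216 = €108.00
Remaining 755.4 kWh × €0.328 = €247.77
Energy charge = €408.57; + service €9.29 = €417.86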